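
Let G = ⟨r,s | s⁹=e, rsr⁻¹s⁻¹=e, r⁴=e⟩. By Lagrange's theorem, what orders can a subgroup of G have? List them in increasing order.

|G| = 36 = 2² · 3². By Lagrange's theorem the order of any subgroup divides 36; the divisors of 36 are 1, 2, 3, 4, 6, 9, 12, 18, 36.

Answer: 1, 2, 3, 4, 6, 9, 12, 18, 36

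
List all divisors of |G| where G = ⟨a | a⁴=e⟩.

|G| = 4 = 2². By Lagrange's theorem the order of any subgroup divides 4; the divisors of 4 are 1, 2, 4.

Answer: 1, 2, 4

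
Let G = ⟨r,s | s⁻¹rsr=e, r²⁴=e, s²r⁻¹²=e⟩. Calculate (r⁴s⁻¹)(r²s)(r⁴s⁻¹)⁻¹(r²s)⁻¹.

[(r⁴s⁻¹), (r²s)] = (r⁴s⁻¹)·(r²s)·(r⁴s⁻¹)⁻¹·(r²s)⁻¹.
  (r⁴s⁻¹) · (r²s) = r²
  (r²) · (r⁴s) = r⁶s
  (r⁶s) · (r²s⁻¹) = r⁴

Answer: r⁴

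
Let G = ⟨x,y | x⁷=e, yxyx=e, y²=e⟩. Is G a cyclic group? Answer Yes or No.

Every cyclic group is abelian. But x·y = xy while y·x = x⁶y, so x·y ≠ y·x and G is not abelian. Hence G is not cyclic.

Answer: No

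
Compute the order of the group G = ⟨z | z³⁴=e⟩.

G is generated by a single element, so G is cyclic. The relator gives z³⁴ = e and no smaller power is forced to be e, so the 34 powers {e, z, z², z³, z⁴, z⁵, z⁶, z⁷, z⁸, z⁹, z²², z²³, z²¹, z²⁰, z²⁴, z²⁵, z²⁶, z²⁷, z²⁸, z²⁹, z³², z³³, z³¹, z³⁰, z¹², z¹³, z¹¹, z¹⁰, z¹⁴, z¹⁵, z¹⁶, z¹⁷, z¹⁸, z¹⁹} are distinct. Hence |G| = 34.

Answer: 34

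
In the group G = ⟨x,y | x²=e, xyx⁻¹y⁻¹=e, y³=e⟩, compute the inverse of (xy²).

The order of (xy²) is 6 (smallest k with (xy²)ᵏ = e), so (xy²)⁻¹ = (xy²)⁵ = xy.
Check: (xy²) · (xy) → (xy²) · x = y²;   (y²) · y = e, giving e as required.

Answer: xy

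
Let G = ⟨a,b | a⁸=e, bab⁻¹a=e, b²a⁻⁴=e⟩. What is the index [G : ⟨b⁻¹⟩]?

First find ord(b⁻¹) by computing successive powers:
  (b⁻¹)¹ = b⁻¹, (b⁻¹)² = a⁴, (b⁻¹)³ = b, (b⁻¹)⁴ = e.
So |⟨b⁻¹⟩| = ord(b⁻¹) = 4. With |G| = 16, by Lagrange [G : ⟨b⁻¹⟩] = 16/4 = 4.

Answer: 4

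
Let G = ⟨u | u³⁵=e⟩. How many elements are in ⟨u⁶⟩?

|⟨u⁶⟩| equals the order of u⁶. Compute successive powers until reaching e:
  (u⁶)¹ = u⁶, (u⁶)² = u¹², (u⁶)³ = u¹⁸, (u⁶)⁴ = u²⁴, (u⁶)⁵ = u³⁰, (u⁶)⁶ = u, (u⁶)⁷ = u⁷, (u⁶)⁸ = u¹³, (u⁶)⁹ = u¹⁹, (u⁶)¹⁰ = u²⁵, (u⁶)¹¹ = u³¹, (u⁶)¹² = u², (u⁶)¹³ = u⁸, (u⁶)¹⁴ = u¹⁴, (u⁶)¹⁵ = u²⁰, (u⁶)¹⁶ = u²⁶, (u⁶)¹⁷ = u³², (u⁶)¹⁸ = u³, (u⁶)¹⁹ = u⁹, (u⁶)²⁰ = u¹⁵, (u⁶)²¹ = u²¹, (u⁶)²² = u²⁷, (u⁶)²³ = u³³, (u⁶)²⁴ = u⁴, (u⁶)²⁵ = u¹⁰, (u⁶)²⁶ = u¹⁶, (u⁶)²⁷ = u²², (u⁶)²⁸ = u²⁸, (u⁶)²⁹ = u³⁴, (u⁶)³⁰ = u⁵, (u⁶)³¹ = u¹¹, (u⁶)³² = u¹⁷, (u⁶)³³ = u²³, (u⁶)³⁴ = u²⁹, (u⁶)³⁵ = e.
The smallest positive k with (u⁶)ᵏ = e is 35, so |⟨u⁶⟩| = 35.

Answer: 35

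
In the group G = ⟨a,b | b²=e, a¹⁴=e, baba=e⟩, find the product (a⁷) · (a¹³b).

Compute (a⁷) · (a¹³b) by multiplying left to right and reducing via the relations at each step:
  (a⁷) · a¹³ = a⁶
  (a⁶) · b = a⁶b

Answer: a⁶b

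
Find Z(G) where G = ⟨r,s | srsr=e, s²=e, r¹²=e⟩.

An element z ∈ Z(G) iff z commutes with every generator.
For example r⁶ is central: (r⁶)·r = r⁷ = r·(r⁶); (r⁶)·s = r⁶s = s·(r⁶).
Whereas r ∉ Z(G) since r·s = rs ≠ r¹¹s = s·r.
Checking each of the 24 elements this way gives Z(G) = {e, r⁶}, of order 2.

Answer: {e, r⁶}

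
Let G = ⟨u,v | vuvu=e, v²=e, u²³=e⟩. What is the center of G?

An element z ∈ Z(G) iff z commutes with every generator.
For example e is central: e·u = u = u·e; e·v = v = v·e.
Whereas u ∉ Z(G) since u·v = uv ≠ u²²v = v·u.
Checking each of the 46 elements this way gives Z(G) = {e}, of order 1.

Answer: {e}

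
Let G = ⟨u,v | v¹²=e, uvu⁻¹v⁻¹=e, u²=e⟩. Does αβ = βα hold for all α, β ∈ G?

Each pair of generators commutes: u·v = uv = v·u. Since the generators pairwise commute, every element of G commutes with every other, so G is abelian.

Answer: Yes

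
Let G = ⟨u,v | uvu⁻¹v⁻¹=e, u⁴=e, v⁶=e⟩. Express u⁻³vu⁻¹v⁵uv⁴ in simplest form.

Multiply left to right, reducing at each step:
  u · v = uv
  (uv) · u⁻¹ = v
  v · v⁵ = e
  e · u = u
  u · v⁴ = uv⁴

Answer: uv⁴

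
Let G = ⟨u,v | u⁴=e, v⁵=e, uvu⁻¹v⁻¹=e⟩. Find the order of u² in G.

Compute successive powers until reaching e:
  (u²)¹ = u², (u²)² = e.
The smallest positive k with (u²)ᵏ = e is 2.

Answer: 2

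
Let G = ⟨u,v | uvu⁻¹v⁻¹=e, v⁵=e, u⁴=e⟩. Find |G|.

Enumerate words in the generators, reducing via the relations: the distinct elements are
  {e, u, v, uv, u², u³, v², v³, v⁴, uv², uv³, uv⁴, u²v, u³v, u²v², u²v³, u²v⁴, u³v², u³v³, u³v⁴}.
No further products give new elements, so |G| = 20.

Answer: 20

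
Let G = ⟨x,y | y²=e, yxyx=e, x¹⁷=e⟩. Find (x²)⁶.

Compute successive powers of (x²), reducing at each step:
  (x²)²: (x²) · x² = x⁴
  (x²)³: (x⁴) · x² = x⁶
  (x²)⁴: (x⁶) · x² = x⁸
  (x²)⁵: (x⁸) · x² = x¹⁰
  (x²)⁶: (x¹⁰) · x² = x¹²

Answer: x¹²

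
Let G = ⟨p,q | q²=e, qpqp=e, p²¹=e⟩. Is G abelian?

p·q = pq but q·p = p²⁰q, so p·q ≠ q·p and G is not abelian.

Answer: No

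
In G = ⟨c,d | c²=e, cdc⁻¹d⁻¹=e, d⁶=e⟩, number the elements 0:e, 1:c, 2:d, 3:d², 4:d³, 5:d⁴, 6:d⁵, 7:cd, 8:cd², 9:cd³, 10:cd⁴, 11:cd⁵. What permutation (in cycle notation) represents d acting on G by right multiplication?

(0 2 3 4 5 6)(1 7 8 9 10 11)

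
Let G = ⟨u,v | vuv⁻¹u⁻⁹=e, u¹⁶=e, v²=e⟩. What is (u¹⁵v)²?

Compute successive powers of (u¹⁵v), reducing at each step:
  (u¹⁵v)²: (u¹⁵v) · u¹⁵ = u⁶v;   (u⁶v) · v = u⁶

Answer: u⁶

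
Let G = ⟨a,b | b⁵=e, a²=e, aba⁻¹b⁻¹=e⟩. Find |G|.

Enumerate words in the generators, reducing via the relations: the distinct elements are
  {a, b, e, ab, b², b³, b⁴, ab², ab³, ab⁴}.
No further products give new elements, so |G| = 10.

Answer: 10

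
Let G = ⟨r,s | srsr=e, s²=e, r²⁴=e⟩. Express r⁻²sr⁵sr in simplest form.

Multiply left to right, reducing at each step:
  (r²²) · s = r²²s
  (r²²s) · r⁵ = r¹⁷s
  (r¹⁷s) · s = r¹⁷
  (r¹⁷) · r = r¹⁸

Answer: r¹⁸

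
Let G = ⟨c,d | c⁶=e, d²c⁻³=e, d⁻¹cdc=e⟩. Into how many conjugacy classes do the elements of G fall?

The conjugacy classes (representative and size) are:
  [e] (size 1), [c] (size 2), [c²] (size 2), [c³] (size 1), [cd⁻¹] (size 3), [c²d⁻¹] (size 3).
Class equation: 1 + 2 + 2 + 1 + 3 + 3 = 12 = |G|. So G has 6 conjugacy classes.

Answer: 6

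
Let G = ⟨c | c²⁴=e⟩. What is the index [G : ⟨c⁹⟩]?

First find ord(c⁹) by computing successive powers:
  (c⁹)¹ = c⁹, (c⁹)² = c¹⁸, (c⁹)³ = c³, (c⁹)⁴ = c¹², (c⁹)⁵ = c²¹, (c⁹)⁶ = c⁶, (c⁹)⁷ = c¹⁵, (c⁹)⁸ = e.
So |⟨c⁹⟩| = ord(c⁹) = 8. With |G| = 24, by Lagrange [G : ⟨c⁹⟩] = 24/8 = 3.

Answer: 3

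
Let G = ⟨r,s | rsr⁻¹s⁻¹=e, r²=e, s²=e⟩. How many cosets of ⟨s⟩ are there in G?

First find ord(s) by computing successive powers:
  s¹ = s, s² = e.
So |⟨s⟩| = ord(s) = 2. With |G| = 4, by Lagrange [G : ⟨s⟩] = 4/2 = 2.

Answer: 2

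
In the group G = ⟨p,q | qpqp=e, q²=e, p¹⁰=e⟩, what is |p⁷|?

Compute successive powers until reaching e:
  (p⁷)¹ = p⁷, (p⁷)² = p⁴, (p⁷)³ = p, (p⁷)⁴ = p⁸, (p⁷)⁵ = p⁵, (p⁷)⁶ = p², (p⁷)⁷ = p⁹, (p⁷)⁸ = p⁶, (p⁷)⁹ = p³, (p⁷)¹⁰ = e.
The smallest positive k with (p⁷)ᵏ = e is 10.

Answer: 10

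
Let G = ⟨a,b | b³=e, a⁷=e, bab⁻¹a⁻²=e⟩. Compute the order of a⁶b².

Compute successive powers until reaching e:
  (a⁶b²)¹ = a⁶b², (a⁶b²)² = a²b, (a⁶b²)³ = e.
The smallest positive k with (a⁶b²)ᵏ = e is 3.

Answer: 3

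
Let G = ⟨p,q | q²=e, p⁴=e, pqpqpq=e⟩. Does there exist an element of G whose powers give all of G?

Every cyclic group is abelian. But p·q = pq while q·p = qp, so p·q ≠ q·p and G is not abelian. Hence G is not cyclic.

Answer: No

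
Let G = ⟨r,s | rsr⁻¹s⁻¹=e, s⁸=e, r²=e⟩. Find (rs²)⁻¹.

The order of (rs²) is 4 (smallest k with (rs²)ᵏ = e), so (rs²)⁻¹ = (rs²)³ = rs⁶.
Check: (rs²) · (rs⁶) → (rs²) · r = s²;   (s²) · s⁶ = e, giving e as required.

Answer: rs⁶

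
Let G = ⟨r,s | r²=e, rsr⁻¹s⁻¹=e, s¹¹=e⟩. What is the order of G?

Enumerate words in the generators, reducing via the relations: the distinct elements are
  {e, r, s, rs, s², s³, s⁴, s⁵, s⁶, s⁷, s⁸, s⁹, rs², rs³, rs⁴, rs⁵, rs⁶, rs⁷, rs⁸, rs⁹, s¹⁰, rs¹⁰}.
No further products give new elements, so |G| = 22.

Answer: 22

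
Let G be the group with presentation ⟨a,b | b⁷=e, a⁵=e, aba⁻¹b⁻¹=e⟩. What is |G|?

Enumerate words in the generators, reducing via the relations: the distinct elements are
  {a, b, e, ab, a², a³, a⁴, b², b³, b⁴, b⁵, b⁶, ab², ab³, ab⁴, ab⁵, ab⁶, a²b, a³b, a⁴b, a²b², a²b³, a²b⁴, a²b⁵, a²b⁶, a³b², a³b³, a³b⁴, a³b⁵, a³b⁶, a⁴b², a⁴b³, a⁴b⁴, a⁴b⁵, a⁴b⁶}.
No further products give new elements, so |G| = 35.

Answer: 35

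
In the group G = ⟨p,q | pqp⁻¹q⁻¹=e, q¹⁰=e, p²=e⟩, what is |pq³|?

Compute successive powers until reaching e:
  (pq³)¹ = pq³, (pq³)² = q⁶, (pq³)³ = pq⁹, (pq³)⁴ = q², (pq³)⁵ = pq⁵, (pq³)⁶ = q⁸, (pq³)⁷ = pq, (pq³)⁸ = q⁴, (pq³)⁹ = pq⁷, (pq³)¹⁰ = e.
The smallest positive k with (pq³)ᵏ = e is 10.

Answer: 10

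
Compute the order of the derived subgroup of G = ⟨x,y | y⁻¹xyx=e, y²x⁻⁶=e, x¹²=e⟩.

G' = [G, G] is generated by all commutators. The generator-pair commutators are: [x, y] = x².
The subgroup they normally generate is {e, x², x⁴, x⁶, x⁸, x¹⁰}, of order 6.
Check: |G/G'| = 24/6 = 4 is the order of the abelianisation.

Answer: 6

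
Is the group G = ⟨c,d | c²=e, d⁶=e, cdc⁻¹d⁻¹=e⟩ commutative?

Each pair of generators commutes: c·d = cd = d·c. Since the generators pairwise commute, every element of G commutes with every other, so G is abelian.

Answer: Yes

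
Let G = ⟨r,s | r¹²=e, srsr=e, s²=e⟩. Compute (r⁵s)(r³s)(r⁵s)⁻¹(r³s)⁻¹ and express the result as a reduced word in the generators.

[(r⁵s), (r³s)] = (r⁵s)·(r³s)·(r⁵s)⁻¹·(r³s)⁻¹.
  (r⁵s) · (r³s) = r²
  (r²) · (r⁵s) = r⁷s
  (r⁷s) · (r³s) = r⁴

Answer: r⁴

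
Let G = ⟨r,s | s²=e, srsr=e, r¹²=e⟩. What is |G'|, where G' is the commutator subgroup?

G' = [G, G] is generated by all commutators. The generator-pair commutators are: [r, s] = r².
The subgroup they normally generate is {e, r², r⁴, r⁶, r⁸, r¹⁰}, of order 6.
Check: |G/G'| = 24/6 = 4 is the order of the abelianisation.

Answer: 6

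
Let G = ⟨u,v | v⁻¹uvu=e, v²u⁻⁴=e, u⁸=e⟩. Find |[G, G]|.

G' = [G, G] is generated by all commutators. The generator-pair commutators are: [u, v] = u².
The subgroup they normally generate is {e, u², u⁴, u⁶}, of order 4.
Check: |G/G'| = 16/4 = 4 is the order of the abelianisation.

Answer: 4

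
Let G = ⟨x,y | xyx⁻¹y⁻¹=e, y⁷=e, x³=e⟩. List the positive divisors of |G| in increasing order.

|G| = 21 = 3 · 7. By Lagrange's theorem the order of any subgroup divides 21; the divisors of 21 are 1, 3, 7, 21.

Answer: 1, 3, 7, 21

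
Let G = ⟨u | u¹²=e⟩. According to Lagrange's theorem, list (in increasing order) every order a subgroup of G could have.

|G| = 12 = 2² · 3. By Lagrange's theorem the order of any subgroup divides 12; the divisors of 12 are 1, 2, 3, 4, 6, 12.

Answer: 1, 2, 3, 4, 6, 12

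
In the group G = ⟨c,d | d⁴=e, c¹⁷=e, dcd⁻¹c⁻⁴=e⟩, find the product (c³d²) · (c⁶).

Compute (c³d²) · (c⁶) by multiplying left to right and reducing via the relations at each step:
  (c³d²) · c⁶ = c¹⁴d²

Answer: c¹⁴d²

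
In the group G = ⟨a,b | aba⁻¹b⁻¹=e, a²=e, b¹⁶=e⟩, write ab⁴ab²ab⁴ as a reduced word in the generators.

Multiply left to right, reducing at each step:
  a · b⁴ = ab⁴
  (ab⁴) · a = b⁴
  (b⁴) · b² = b⁶
  (b⁶) · a = ab⁶
  (ab⁶) · b⁴ = ab¹⁰

Answer: ab¹⁰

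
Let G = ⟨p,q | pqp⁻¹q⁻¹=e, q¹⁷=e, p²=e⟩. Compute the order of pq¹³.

Compute successive powers until reaching e:
  (pq¹³)¹ = pq¹³, (pq¹³)² = q⁹, (pq¹³)³ = pq⁵, (pq¹³)⁴ = q, (pq¹³)⁵ = pq¹⁴, (pq¹³)⁶ = q¹⁰, (pq¹³)⁷ = pq⁶, (pq¹³)⁸ = q², (pq¹³)⁹ = pq¹⁵, (pq¹³)¹⁰ = q¹¹, (pq¹³)¹¹ = pq⁷, (pq¹³)¹² = q³, (pq¹³)¹³ = pq¹⁶, (pq¹³)¹⁴ = q¹², (pq¹³)¹⁵ = pq⁸, (pq¹³)¹⁶ = q⁴, (pq¹³)¹⁷ = p, (pq¹³)¹⁸ = q¹³, (pq¹³)¹⁹ = pq⁹, (pq¹³)²⁰ = q⁵, (pq¹³)²¹ = pq, (pq¹³)²² = q¹⁴, (pq¹³)²³ = pq¹⁰, (pq¹³)²⁴ = q⁶, (pq¹³)²⁵ = pq², (pq¹³)²⁶ = q¹⁵, (pq¹³)²⁷ = pq¹¹, (pq¹³)²⁸ = q⁷, (pq¹³)²⁹ = pq³, (pq¹³)³⁰ = q¹⁶, (pq¹³)³¹ = pq¹², (pq¹³)³² = q⁸, (pq¹³)³³ = pq⁴, (pq¹³)³⁴ = e.
The smallest positive k with (pq¹³)ᵏ = e is 34.

Answer: 34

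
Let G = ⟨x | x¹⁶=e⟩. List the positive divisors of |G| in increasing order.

|G| = 16 = 2⁴. By Lagrange's theorem the order of any subgroup divides 16; the divisors of 16 are 1, 2, 4, 8, 16.

Answer: 1, 2, 4, 8, 16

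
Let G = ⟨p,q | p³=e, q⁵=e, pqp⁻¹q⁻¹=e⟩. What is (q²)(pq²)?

Compute (q²) · (pq²) by multiplying left to right and reducing via the relations at each step:
  (q²) · p = pq²
  (pq²) · q² = pq⁴

Answer: pq⁴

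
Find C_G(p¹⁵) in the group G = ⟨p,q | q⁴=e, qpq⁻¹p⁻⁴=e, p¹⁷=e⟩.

⟨p¹⁵⟩ ⊆ C_G(p¹⁵) since powers of p¹⁵ commute with p¹⁵; so |C_G(p¹⁵)| ≥ |⟨p¹⁵⟩| = 17.
By orbit–stabilizer, |C_G(p¹⁵)| = |G| / |conj. class of p¹⁵| = 68 / 4 = 17.
The 17 elements commuting with p¹⁵ are {e, p, p², p³, p⁴, p⁵, p⁶, p⁷, p⁸, p⁹, p¹⁰, p¹¹, p¹², p¹³, p¹⁴, p¹⁵, p¹⁶}.

Answer: {e, p, p², p³, p⁴, p⁵, p⁶, p⁷, p⁸, p⁹, p¹⁰, p¹¹, p¹², p¹³, p¹⁴, p¹⁵, p¹⁶}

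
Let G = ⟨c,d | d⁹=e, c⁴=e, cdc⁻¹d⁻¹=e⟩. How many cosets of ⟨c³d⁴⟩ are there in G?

First find ord(c³d⁴) by computing successive powers:
  (c³d⁴)¹ = c³d⁴, (c³d⁴)² = c²d⁸, (c³d⁴)³ = cd³, (c³d⁴)⁴ = d⁷, (c³d⁴)⁵ = c³d², (c³d⁴)⁶ = c²d⁶, (c³d⁴)⁷ = cd, (c³d⁴)⁸ = d⁵, (c³d⁴)⁹ = c³, (c³d⁴)¹⁰ = c²d⁴, (c³d⁴)¹¹ = cd⁸, (c³d⁴)¹² = d³, (c³d⁴)¹³ = c³d⁷, (c³d⁴)¹⁴ = c²d², (c³d⁴)¹⁵ = cd⁶, (c³d⁴)¹⁶ = d, (c³d⁴)¹⁷ = c³d⁵, (c³d⁴)¹⁸ = c², (c³d⁴)¹⁹ = cd⁴, (c³d⁴)²⁰ = d⁸, (c³d⁴)²¹ = c³d³, (c³d⁴)²² = c²d⁷, (c³d⁴)²³ = cd², (c³d⁴)²⁴ = d⁶, (c³d⁴)²⁵ = c³d, (c³d⁴)²⁶ = c²d⁵, (c³d⁴)²⁷ = c, (c³d⁴)²⁸ = d⁴, (c³d⁴)²⁹ = c³d⁸, (c³d⁴)³⁰ = c²d³, (c³d⁴)³¹ = cd⁷, (c³d⁴)³² = d², (c³d⁴)³³ = c³d⁶, (c³d⁴)³⁴ = c²d, (c³d⁴)³⁵ = cd⁵, (c³d⁴)³⁶ = e.
So |⟨c³d⁴⟩| = ord(c³d⁴) = 36. With |G| = 36, by Lagrange [G : ⟨c³d⁴⟩] = 36/36 = 1.

Answer: 1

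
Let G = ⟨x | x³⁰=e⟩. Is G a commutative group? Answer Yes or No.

G has a single generator, so G is cyclic and hence abelian.

Answer: Yes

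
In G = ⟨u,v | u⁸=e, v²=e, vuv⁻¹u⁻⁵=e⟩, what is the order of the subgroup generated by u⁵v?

|⟨u⁵v⟩| equals the order of u⁵v. Compute successive powers until reaching e:
  (u⁵v)¹ = u⁵v, (u⁵v)² = u⁶, (u⁵v)³ = u³v, (u⁵v)⁴ = u⁴, (u⁵v)⁵ = uv, (u⁵v)⁶ = u², (u⁵v)⁷ = u⁷v, (u⁵v)⁸ = e.
The smallest positive k with (u⁵v)ᵏ = e is 8, so |⟨u⁵v⟩| = 8.

Answer: 8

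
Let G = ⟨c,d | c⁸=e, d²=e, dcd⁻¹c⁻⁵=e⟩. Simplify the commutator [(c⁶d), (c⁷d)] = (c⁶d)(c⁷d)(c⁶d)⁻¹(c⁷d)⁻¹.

[(c⁶d), (c⁷d)] = (c⁶d)·(c⁷d)·(c⁶d)⁻¹·(c⁷d)⁻¹.
  (c⁶d) · (c⁷d) = c
  c · (c²d) = c³d
  (c³d) · (c⁵d) = c⁴

Answer: c⁴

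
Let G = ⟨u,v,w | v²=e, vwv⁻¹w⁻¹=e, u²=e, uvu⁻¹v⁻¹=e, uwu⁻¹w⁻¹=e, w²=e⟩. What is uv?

Compute u · v by multiplying left to right and reducing via the relations at each step:
  u · v = uv

Answer: uv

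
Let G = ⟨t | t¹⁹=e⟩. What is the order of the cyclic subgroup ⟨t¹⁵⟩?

|⟨t¹⁵⟩| equals the order of t¹⁵. Compute successive powers until reaching e:
  (t¹⁵)¹ = t¹⁵, (t¹⁵)² = t¹¹, (t¹⁵)³ = t⁷, (t¹⁵)⁴ = t³, (t¹⁵)⁵ = t¹⁸, (t¹⁵)⁶ = t¹⁴, (t¹⁵)⁷ = t¹⁰, (t¹⁵)⁸ = t⁶, (t¹⁵)⁹ = t², (t¹⁵)¹⁰ = t¹⁷, (t¹⁵)¹¹ = t¹³, (t¹⁵)¹² = t⁹, (t¹⁵)¹³ = t⁵, (t¹⁵)¹⁴ = t, (t¹⁵)¹⁵ = t¹⁶, (t¹⁵)¹⁶ = t¹², (t¹⁵)¹⁷ = t⁸, (t¹⁵)¹⁸ = t⁴, (t¹⁵)¹⁹ = e.
The smallest positive k with (t¹⁵)ᵏ = e is 19, so |⟨t¹⁵⟩| = 19.

Answer: 19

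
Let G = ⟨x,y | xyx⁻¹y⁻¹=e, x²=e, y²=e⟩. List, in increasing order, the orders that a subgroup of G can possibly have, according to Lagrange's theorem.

|G| = 4 = 2². By Lagrange's theorem the order of any subgroup divides 4; the divisors of 4 are 1, 2, 4.

Answer: 1, 2, 4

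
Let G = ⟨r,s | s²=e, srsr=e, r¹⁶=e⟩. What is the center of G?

An element z ∈ Z(G) iff z commutes with every generator.
For example r⁸ is central: (r⁸)·r = r⁹ = r·(r⁸); (r⁸)·s = r⁸s = s·(r⁸).
Whereas r ∉ Z(G) since r·s = rs ≠ r¹⁵s = s·r.
Checking each of the 32 elements this way gives Z(G) = {e, r⁸}, of order 2.

Answer: {e, r⁸}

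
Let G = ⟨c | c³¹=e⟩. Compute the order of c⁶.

Compute successive powers until reaching e:
  (c⁶)¹ = c⁶, (c⁶)² = c¹², (c⁶)³ = c¹⁸, (c⁶)⁴ = c²⁴, (c⁶)⁵ = c³⁰, (c⁶)⁶ = c⁵, (c⁶)⁷ = c¹¹, (c⁶)⁸ = c¹⁷, (c⁶)⁹ = c²³, (c⁶)¹⁰ = c²⁹, (c⁶)¹¹ = c⁴, (c⁶)¹² = c¹⁰, (c⁶)¹³ = c¹⁶, (c⁶)¹⁴ = c²², (c⁶)¹⁵ = c²⁸, (c⁶)¹⁶ = c³, (c⁶)¹⁷ = c⁹, (c⁶)¹⁸ = c¹⁵, (c⁶)¹⁹ = c²¹, (c⁶)²⁰ = c²⁷, (c⁶)²¹ = c², (c⁶)²² = c⁸, (c⁶)²³ = c¹⁴, (c⁶)²⁴ = c²⁰, (c⁶)²⁵ = c²⁶, (c⁶)²⁶ = c, (c⁶)²⁷ = c⁷, (c⁶)²⁸ = c¹³, (c⁶)²⁹ = c¹⁹, (c⁶)³⁰ = c²⁵, (c⁶)³¹ = e.
The smallest positive k with (c⁶)ᵏ = e is 31.

Answer: 31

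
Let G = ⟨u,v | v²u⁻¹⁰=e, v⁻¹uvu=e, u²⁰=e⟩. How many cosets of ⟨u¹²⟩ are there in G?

First find ord(u¹²) by computing successive powers:
  (u¹²)¹ = u¹², (u¹²)² = u⁴, (u¹²)³ = u¹⁶, (u¹²)⁴ = u⁸, (u¹²)⁵ = e.
So |⟨u¹²⟩| = ord(u¹²) = 5. With |G| = 40, by Lagrange [G : ⟨u¹²⟩] = 40/5 = 8.

Answer: 8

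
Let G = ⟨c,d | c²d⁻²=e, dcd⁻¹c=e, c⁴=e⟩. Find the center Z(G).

An element z ∈ Z(G) iff z commutes with every generator.
For example c² is central: (c²)·c = c³ = c·(c²); (c²)·d = d⁻¹ = d·(c²).
Whereas c ∉ Z(G) since c·d = cd ≠ cd⁻¹ = d·c.
Checking each of the 8 elements this way gives Z(G) = {e, c²}, of order 2.

Answer: {e, c²}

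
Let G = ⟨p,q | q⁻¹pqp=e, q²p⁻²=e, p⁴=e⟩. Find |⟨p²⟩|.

|⟨p²⟩| equals the order of p². Compute successive powers until reaching e:
  (p²)¹ = p², (p²)² = e.
The smallest positive k with (p²)ᵏ = e is 2, so |⟨p²⟩| = 2.

Answer: 2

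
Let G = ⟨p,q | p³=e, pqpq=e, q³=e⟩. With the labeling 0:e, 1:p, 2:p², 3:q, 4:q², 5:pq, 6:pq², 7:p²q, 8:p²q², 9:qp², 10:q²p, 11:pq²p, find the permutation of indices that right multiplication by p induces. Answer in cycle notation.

(0 1 2)(3 8 9)(4 10 5)(6 11 7)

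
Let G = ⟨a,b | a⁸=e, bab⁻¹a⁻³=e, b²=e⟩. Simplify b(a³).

Compute b · (a³) by multiplying left to right and reducing via the relations at each step:
  b · a³ = ab

Answer: ab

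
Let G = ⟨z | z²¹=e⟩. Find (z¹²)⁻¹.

The order of (z¹²) is 7 (smallest k with (z¹²)ᵏ = e), so (z¹²)⁻¹ = (z¹²)⁶ = z⁹.
Check: (z¹²) · (z⁹) → (z¹²) · z⁹ = e, giving e as required.

Answer: z⁹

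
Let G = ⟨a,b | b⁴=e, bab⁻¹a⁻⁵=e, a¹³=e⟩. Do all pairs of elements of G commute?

a·b = ab but b·a = a⁵b, so a·b ≠ b·a and G is not abelian.

Answer: No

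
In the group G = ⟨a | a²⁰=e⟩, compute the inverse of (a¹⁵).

The order of (a¹⁵) is 4 (smallest k with (a¹⁵)ᵏ = e), so (a¹⁵)⁻¹ = (a¹⁵)³ = a⁵.
Check: (a¹⁵) · (a⁵) → (a¹⁵) · a⁵ = e, giving e as required.

Answer: a⁵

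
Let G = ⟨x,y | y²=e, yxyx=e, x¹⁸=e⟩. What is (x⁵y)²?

Compute successive powers of (x⁵y), reducing at each step:
  (x⁵y)²: (x⁵y) · x⁵ = y;   y · y = e

Answer: e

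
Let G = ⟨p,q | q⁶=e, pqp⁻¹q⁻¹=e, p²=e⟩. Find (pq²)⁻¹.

The order of (pq²) is 6 (smallest k with (pq²)ᵏ = e), so (pq²)⁻¹ = (pq²)⁵ = pq⁴.
Check: (pq²) · (pq⁴) → (pq²) · p = q²;   (q²) · q⁴ = e, giving e as required.

Answer: pq⁴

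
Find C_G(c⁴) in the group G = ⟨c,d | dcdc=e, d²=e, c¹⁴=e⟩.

⟨c⁴⟩ ⊆ C_G(c⁴) since powers of c⁴ commute with c⁴; so |C_G(c⁴)| ≥ |⟨c⁴⟩| = 7.
By orbit–stabilizer, |C_G(c⁴)| = |G| / |conj. class of c⁴| = 28 / 2 = 14.
The 14 elements commuting with c⁴ are {e, c, c², c³, c⁴, c⁵, c⁶, c⁷, c⁸, c⁹, c¹⁰, c¹¹, c¹², c¹³}.

Answer: {e, c, c², c³, c⁴, c⁵, c⁶, c⁷, c⁸, c⁹, c¹⁰, c¹¹, c¹², c¹³}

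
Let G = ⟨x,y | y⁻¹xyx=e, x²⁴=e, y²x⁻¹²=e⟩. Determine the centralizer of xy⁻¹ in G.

⟨xy⁻¹⟩ ⊆ C_G(xy⁻¹) since powers of xy⁻¹ commute with xy⁻¹; so |C_G(xy⁻¹)| ≥ |⟨xy⁻¹⟩| = 4.
By orbit–stabilizer, |C_G(xy⁻¹)| = |G| / |conj. class of xy⁻¹| = 48 / 12 = 4.
The 4 elements commuting with xy⁻¹ are {e, x¹², xy, xy⁻¹}.

Answer: {e, x¹², xy, xy⁻¹}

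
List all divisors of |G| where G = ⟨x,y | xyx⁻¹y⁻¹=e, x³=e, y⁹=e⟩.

|G| = 27 = 3³. By Lagrange's theorem the order of any subgroup divides 27; the divisors of 27 are 1, 3, 9, 27.

Answer: 1, 3, 9, 27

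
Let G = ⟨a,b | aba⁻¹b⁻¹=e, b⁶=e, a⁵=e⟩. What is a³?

Compute successive powers of a, reducing at each step:
  a²: a · a = a²
  a³: (a²) · a = a³

Answer: a³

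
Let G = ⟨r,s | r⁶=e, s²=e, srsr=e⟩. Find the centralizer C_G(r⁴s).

⟨r⁴s⟩ ⊆ C_G(r⁴s) since powers of r⁴s commute with r⁴s; so |C_G(r⁴s)| ≥ |⟨r⁴s⟩| = 2.
By orbit–stabilizer, |C_G(r⁴s)| = |G| / |conj. class of r⁴s| = 12 / 3 = 4.
The 4 elements commuting with r⁴s are {e, r³, rs, r⁴s}.

Answer: {e, r³, rs, r⁴s}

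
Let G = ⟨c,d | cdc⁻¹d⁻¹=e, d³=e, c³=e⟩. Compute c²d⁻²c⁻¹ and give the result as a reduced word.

Multiply left to right, reducing at each step:
  (c²) · d⁻² = c²d
  (c²d) · c⁻¹ = cd

Answer: cd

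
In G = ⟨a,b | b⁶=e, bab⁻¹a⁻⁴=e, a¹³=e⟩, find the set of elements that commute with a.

⟨a⟩ ⊆ C_G(a) since powers of a commute with a; so |C_G(a)| ≥ |⟨a⟩| = 13.
By orbit–stabilizer, |C_G(a)| = |G| / |conj. class of a| = 78 / 6 = 13.
The 13 elements commuting with a are {e, a, a², a³, a⁴, a⁵, a⁶, a⁷, a⁸, a⁹, a¹⁰, a¹¹, a¹²}.

Answer: {e, a, a², a³, a⁴, a⁵, a⁶, a⁷, a⁸, a⁹, a¹⁰, a¹¹, a¹²}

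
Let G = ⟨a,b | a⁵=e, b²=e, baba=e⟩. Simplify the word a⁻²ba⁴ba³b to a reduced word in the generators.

Multiply left to right, reducing at each step:
  (a³) · b = a³b
  (a³b) · a⁴ = a⁴b
  (a⁴b) · b = a⁴
  (a⁴) · a³ = a²
  (a²) · b = a²b

Answer: a²b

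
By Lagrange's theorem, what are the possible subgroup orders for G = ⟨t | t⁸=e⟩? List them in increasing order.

|G| = 8 = 2³. By Lagrange's theorem the order of any subgroup divides 8; the divisors of 8 are 1, 2, 4, 8.

Answer: 1, 2, 4, 8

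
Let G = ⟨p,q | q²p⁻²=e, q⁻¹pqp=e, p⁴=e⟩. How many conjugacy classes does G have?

The conjugacy classes (representative and size) are:
  [e] (size 1), [p³] (size 2), [p²] (size 1), [q⁻¹] (size 2), [pq⁻¹] (size 2).
Class equation: 1 + 2 + 1 + 2 + 2 = 8 = |G|. So G has 5 conjugacy classes.

Answer: 5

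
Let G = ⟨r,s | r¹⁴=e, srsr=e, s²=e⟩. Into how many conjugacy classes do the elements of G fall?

The conjugacy classes (representative and size) are:
  [e] (size 1), [r¹³] (size 2), [r²] (size 2), [r³] (size 2), [r¹⁰] (size 2), [r⁵] (size 2), [r⁸] (size 2), [r⁷] (size 1), [r⁶s] (size 7), [r⁹s] (size 7).
Class equation: 1 + 2 + 2 + 2 + 2 + 2 + 2 + 1 + 7 + 7 = 28 = |G|. So G has 10 conjugacy classes.

Answer: 10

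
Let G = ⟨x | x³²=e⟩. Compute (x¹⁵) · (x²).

Compute (x¹⁵) · (x²) by multiplying left to right and reducing via the relations at each step:
  (x¹⁵) · x² = x¹⁷

Answer: x¹⁷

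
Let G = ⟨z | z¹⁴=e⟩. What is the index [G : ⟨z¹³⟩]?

First find ord(z¹³) by computing successive powers:
  (z¹³)¹ = z¹³, (z¹³)² = z¹², (z¹³)³ = z¹¹, (z¹³)⁴ = z¹⁰, (z¹³)⁵ = z⁹, (z¹³)⁶ = z⁸, (z¹³)⁷ = z⁷, (z¹³)⁸ = z⁶, (z¹³)⁹ = z⁵, (z¹³)¹⁰ = z⁴, (z¹³)¹¹ = z³, (z¹³)¹² = z², (z¹³)¹³ = z, (z¹³)¹⁴ = e.
So |⟨z¹³⟩| = ord(z¹³) = 14. With |G| = 14, by Lagrange [G : ⟨z¹³⟩] = 14/14 = 1.

Answer: 1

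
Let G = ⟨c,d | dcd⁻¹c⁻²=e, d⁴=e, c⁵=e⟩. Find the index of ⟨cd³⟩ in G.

First find ord(cd³) by computing successive powers:
  (cd³)¹ = cd³, (cd³)² = c⁴d², (cd³)³ = c³d, (cd³)⁴ = e.
So |⟨cd³⟩| = ord(cd³) = 4. With |G| = 20, by Lagrange [G : ⟨cd³⟩] = 20/4 = 5.

Answer: 5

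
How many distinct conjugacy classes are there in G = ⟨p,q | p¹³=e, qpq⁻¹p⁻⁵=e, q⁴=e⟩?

The conjugacy classes (representative and size) are:
  [e] (size 1), [p] (size 4), [p²] (size 4), [p⁹] (size 4), [p¹²q] (size 13), [p⁴q²] (size 13), [p¹²q³] (size 13).
Class equation: 1 + 4 + 4 + 4 + 13 + 13 + 13 = 52 = |G|. So G has 7 conjugacy classes.

Answer: 7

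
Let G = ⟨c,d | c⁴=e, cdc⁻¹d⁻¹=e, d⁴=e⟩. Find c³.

Compute successive powers of c, reducing at each step:
  c²: c · c = c²
  c³: (c²) · c = c³

Answer: c³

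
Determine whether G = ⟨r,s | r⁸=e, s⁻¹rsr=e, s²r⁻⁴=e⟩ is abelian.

r·s = rs but s·r = r³s⁻¹, so r·s ≠ s·r and G is not abelian.

Answer: No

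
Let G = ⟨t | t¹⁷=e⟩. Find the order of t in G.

Compute successive powers until reaching e:
  t¹ = t, t² = t², t³ = t³, t⁴ = t⁴, t⁵ = t⁵, t⁶ = t⁶, t⁷ = t⁷, t⁸ = t⁸, t⁹ = t⁹, t¹⁰ = t¹⁰, t¹¹ = t¹¹, t¹² = t¹², t¹³ = t¹³, t¹⁴ = t¹⁴, t¹⁵ = t¹⁵, t¹⁶ = t¹⁶, t¹⁷ = e.
The smallest positive k with tᵏ = e is 17.

Answer: 17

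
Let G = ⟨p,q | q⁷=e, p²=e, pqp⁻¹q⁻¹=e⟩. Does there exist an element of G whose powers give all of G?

|G| = 14. The element pq has order 14 (its powers give 14 distinct elements), so ⟨pq⟩ = G and G is cyclic.

Answer: Yes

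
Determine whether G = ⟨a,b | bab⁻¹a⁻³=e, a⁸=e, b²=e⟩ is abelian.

a·b = ab but b·a = a³b, so a·b ≠ b·a and G is not abelian.

Answer: No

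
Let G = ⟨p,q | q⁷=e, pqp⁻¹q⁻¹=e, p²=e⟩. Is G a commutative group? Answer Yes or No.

Each pair of generators commutes: p·q = pq = q·p. Since the generators pairwise commute, every element of G commutes with every other, so G is abelian.

Answer: Yes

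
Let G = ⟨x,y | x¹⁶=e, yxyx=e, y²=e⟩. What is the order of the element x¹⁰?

Compute successive powers until reaching e:
  (x¹⁰)¹ = x¹⁰, (x¹⁰)² = x⁴, (x¹⁰)³ = x¹⁴, (x¹⁰)⁴ = x⁸, (x¹⁰)⁵ = x², (x¹⁰)⁶ = x¹², (x¹⁰)⁷ = x⁶, (x¹⁰)⁸ = e.
The smallest positive k with (x¹⁰)ᵏ = e is 8.

Answer: 8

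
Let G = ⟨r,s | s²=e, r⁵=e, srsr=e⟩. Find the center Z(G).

An element z ∈ Z(G) iff z commutes with every generator.
For example e is central: e·r = r = r·e; e·s = s = s·e.
Whereas r ∉ Z(G) since r·s = rs ≠ r⁴s = s·r.
Checking each of the 10 elements this way gives Z(G) = {e}, of order 1.

Answer: {e}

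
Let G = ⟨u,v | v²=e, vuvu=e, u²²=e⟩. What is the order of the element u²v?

Compute successive powers until reaching e:
  (u²v)¹ = u²v, (u²v)² = e.
The smallest positive k with (u²v)ᵏ = e is 2.

Answer: 2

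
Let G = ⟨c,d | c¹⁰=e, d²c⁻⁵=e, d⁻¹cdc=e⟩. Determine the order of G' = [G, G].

G' = [G, G] is generated by all commutators. The generator-pair commutators are: [c, d] = c².
The subgroup they normally generate is {e, c², c⁴, c⁶, c⁸}, of order 5.
Check: |G/G'| = 20/5 = 4 is the order of the abelianisation.

Answer: 5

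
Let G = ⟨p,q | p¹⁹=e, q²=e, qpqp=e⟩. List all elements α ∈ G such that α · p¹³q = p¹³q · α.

⟨p¹³q⟩ ⊆ C_G(p¹³q) since powers of p¹³q commute with p¹³q; so |C_G(p¹³q)| ≥ |⟨p¹³q⟩| = 2.
By orbit–stabilizer, |C_G(p¹³q)| = |G| / |conj. class of p¹³q| = 38 / 19 = 2.
The 2 elements commuting with p¹³q are {e, p¹³q}.

Answer: {e, p¹³q}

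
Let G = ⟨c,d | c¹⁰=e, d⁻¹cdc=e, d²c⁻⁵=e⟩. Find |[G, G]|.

G' = [G, G] is generated by all commutators. The generator-pair commutators are: [c, d] = c².
The subgroup they normally generate is {e, c², c⁴, c⁶, c⁸}, of order 5.
Check: |G/G'| = 20/5 = 4 is the order of the abelianisation.

Answer: 5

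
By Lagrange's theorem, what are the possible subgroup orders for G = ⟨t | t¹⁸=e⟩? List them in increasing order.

|G| = 18 = 2 · 3². By Lagrange's theorem the order of any subgroup divides 18; the divisors of 18 are 1, 2, 3, 6, 9, 18.

Answer: 1, 2, 3, 6, 9, 18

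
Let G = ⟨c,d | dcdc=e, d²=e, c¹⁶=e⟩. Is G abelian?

c·d = cd but d·c = c¹⁵d, so c·d ≠ d·c and G is not abelian.

Answer: No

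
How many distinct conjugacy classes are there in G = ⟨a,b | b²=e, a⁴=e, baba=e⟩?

The conjugacy classes (representative and size) are:
  [e] (size 1), [a] (size 2), [a²] (size 1), [a²b] (size 2), [a³b] (size 2).
Class equation: 1 + 2 + 1 + 2 + 2 = 8 = |G|. So G has 5 conjugacy classes.

Answer: 5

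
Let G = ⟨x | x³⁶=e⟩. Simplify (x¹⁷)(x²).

Compute (x¹⁷) · (x²) by multiplying left to right and reducing via the relations at each step:
  (x¹⁷) · x² = x¹⁹

Answer: x¹⁹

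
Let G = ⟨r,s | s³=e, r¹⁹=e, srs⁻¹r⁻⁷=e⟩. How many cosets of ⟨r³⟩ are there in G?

First find ord(r³) by computing successive powers:
  (r³)¹ = r³, (r³)² = r⁶, (r³)³ = r⁹, (r³)⁴ = r¹², (r³)⁵ = r¹⁵, (r³)⁶ = r¹⁸, (r³)⁷ = r², (r³)⁸ = r⁵, (r³)⁹ = r⁸, (r³)¹⁰ = r¹¹, (r³)¹¹ = r¹⁴, (r³)¹² = r¹⁷, (r³)¹³ = r, (r³)¹⁴ = r⁴, (r³)¹⁵ = r⁷, (r³)¹⁶ = r¹⁰, (r³)¹⁷ = r¹³, (r³)¹⁸ = r¹⁶, (r³)¹⁹ = e.
So |⟨r³⟩| = ord(r³) = 19. With |G| = 57, by Lagrange [G : ⟨r³⟩] = 57/19 = 3.

Answer: 3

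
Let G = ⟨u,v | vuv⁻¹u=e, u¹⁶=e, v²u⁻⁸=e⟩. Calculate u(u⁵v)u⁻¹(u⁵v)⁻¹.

[u, (u⁵v)] = u·(u⁵v)·u⁻¹·(u⁵v)⁻¹.
  u · (u⁵v) = u⁶v
  (u⁶v) · (u¹⁵) = u⁷v
  (u⁷v) · (u⁵v⁻¹) = u²

Answer: u²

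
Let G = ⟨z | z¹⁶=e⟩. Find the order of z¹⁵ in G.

Compute successive powers until reaching e:
  (z¹⁵)¹ = z¹⁵, (z¹⁵)² = z¹⁴, (z¹⁵)³ = z¹³, (z¹⁵)⁴ = z¹², (z¹⁵)⁵ = z¹¹, (z¹⁵)⁶ = z¹⁰, (z¹⁵)⁷ = z⁹, (z¹⁵)⁸ = z⁸, (z¹⁵)⁹ = z⁷, (z¹⁵)¹⁰ = z⁶, (z¹⁵)¹¹ = z⁵, (z¹⁵)¹² = z⁴, (z¹⁵)¹³ = z³, (z¹⁵)¹⁴ = z², (z¹⁵)¹⁵ = z, (z¹⁵)¹⁶ = e.
The smallest positive k with (z¹⁵)ᵏ = e is 16.

Answer: 16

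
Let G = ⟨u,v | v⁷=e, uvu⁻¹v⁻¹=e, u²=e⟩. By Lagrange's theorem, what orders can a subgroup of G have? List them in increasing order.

|G| = 14 = 2 · 7. By Lagrange's theorem the order of any subgroup divides 14; the divisors of 14 are 1, 2, 7, 14.

Answer: 1, 2, 7, 14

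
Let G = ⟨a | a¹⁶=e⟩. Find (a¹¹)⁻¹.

The order of (a¹¹) is 16 (smallest k with (a¹¹)ᵏ = e), so (a¹¹)⁻¹ = (a¹¹)¹⁵ = a⁵.
Check: (a¹¹) · (a⁵) → (a¹¹) · a⁵ = e, giving e as required.

Answer: a⁵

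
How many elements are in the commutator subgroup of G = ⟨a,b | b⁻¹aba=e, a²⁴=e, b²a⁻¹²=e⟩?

G' = [G, G] is generated by all commutators. The generator-pair commutators are: [a, b] = a².
The subgroup they normally generate is {e, a², a⁴, a⁶, a⁸, a¹⁰, a¹², a¹⁴, a¹⁶, a¹⁸, a²⁰, a²²}, of order 12.
Check: |G/G'| = 48/12 = 4 is the order of the abelianisation.

Answer: 12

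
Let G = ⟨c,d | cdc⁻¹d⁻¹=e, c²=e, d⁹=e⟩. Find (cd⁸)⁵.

Compute successive powers of (cd⁸), reducing at each step:
  (cd⁸)²: (cd⁸) · c = d⁸;   (d⁸) · d⁸ = d⁷
  (cd⁸)³: (d⁷) · c = cd⁷;   (cd⁷) · d⁸ = cd⁶
  (cd⁸)⁴: (cd⁶) · c = d⁶;   (d⁶) · d⁸ = d⁵
  (cd⁸)⁵: (d⁵) · c = cd⁵;   (cd⁵) · d⁸ = cd⁴

Answer: cd⁴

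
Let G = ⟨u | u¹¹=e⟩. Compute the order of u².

Compute successive powers until reaching e:
  (u²)¹ = u², (u²)² = u⁴, (u²)³ = u⁶, (u²)⁴ = u⁸, (u²)⁵ = u¹⁰, (u²)⁶ = u, (u²)⁷ = u³, (u²)⁸ = u⁵, (u²)⁹ = u⁷, (u²)¹⁰ = u⁹, (u²)¹¹ = e.
The smallest positive k with (u²)ᵏ = e is 11.

Answer: 11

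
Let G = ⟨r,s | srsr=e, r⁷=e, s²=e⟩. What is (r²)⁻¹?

The order of (r²) is 7 (smallest k with (r²)ᵏ = e), so (r²)⁻¹ = (r²)⁶ = r⁵.
Check: (r²) · (r⁵) → (r²) · r⁵ = e, giving e as required.

Answer: r⁵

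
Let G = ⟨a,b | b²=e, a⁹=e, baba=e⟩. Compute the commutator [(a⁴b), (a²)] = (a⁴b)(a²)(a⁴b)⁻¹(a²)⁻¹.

[(a⁴b), (a²)] = (a⁴b)·(a²)·(a⁴b)⁻¹·(a²)⁻¹.
  (a⁴b) · (a²) = a²b
  (a²b) · (a⁴b) = a⁷
  (a⁷) · (a⁷) = a⁵

Answer: a⁵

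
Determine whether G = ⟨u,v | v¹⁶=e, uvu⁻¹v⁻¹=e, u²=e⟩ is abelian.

Each pair of generators commutes: u·v = uv = v·u. Since the generators pairwise commute, every element of G commutes with every other, so G is abelian.

Answer: Yes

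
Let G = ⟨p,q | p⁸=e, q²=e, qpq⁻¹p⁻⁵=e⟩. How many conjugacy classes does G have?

The conjugacy classes (representative and size) are:
  [e] (size 1), [p⁵] (size 2), [p²] (size 1), [p⁷] (size 2), [p⁴] (size 1), [p⁶] (size 1), [q] (size 2), [p⁵q] (size 2), [p²q] (size 2), [p³q] (size 2).
Class equation: 1 + 2 + 1 + 2 + 1 + 1 + 2 + 2 + 2 + 2 = 16 = |G|. So G has 10 conjugacy classes.

Answer: 10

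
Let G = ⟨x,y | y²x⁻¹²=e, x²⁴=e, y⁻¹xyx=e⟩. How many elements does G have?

Enumerate words in the generators, reducing via the relations: the distinct elements are
  {e, x, y, xy, x², x³, x⁴, x⁵, x⁶, x⁷, x⁸, x⁹, x²y, x²², x²³, x²¹, x²⁰, x³y, x¹², x¹³, x¹¹, x¹⁰, x¹⁴, x¹⁵, x¹⁶, x¹⁷, x¹⁸, x¹⁹, x⁴y, x⁵y, x⁶y, x⁷y, x⁸y, x⁹y, y⁻¹, xy⁻¹, x¹¹y, x¹⁰y, x²y⁻¹, x³y⁻¹, x⁴y⁻¹, x⁵y⁻¹, x⁶y⁻¹, x⁷y⁻¹, x⁸y⁻¹, x⁹y⁻¹, x¹¹y⁻¹, x¹⁰y⁻¹}.
No further products give new elements, so |G| = 48.

Answer: 48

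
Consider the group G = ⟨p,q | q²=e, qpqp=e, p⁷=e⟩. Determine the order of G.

Enumerate words in the generators, reducing via the relations: the distinct elements are
  {e, p, q, pq, p², p³, p⁴, p⁵, p⁶, p²q, p³q, p⁴q, p⁵q, p⁶q}.
No further products give new elements, so |G| = 14.

Answer: 14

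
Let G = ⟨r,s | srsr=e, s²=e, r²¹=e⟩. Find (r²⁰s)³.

Compute successive powers of (r²⁰s), reducing at each step:
  (r²⁰s)²: (r²⁰s) · r²⁰ = s;   s · s = e
  (r²⁰s)³: e · r²⁰ = r²⁰;   (r²⁰) · s = r²⁰s

Answer: r²⁰s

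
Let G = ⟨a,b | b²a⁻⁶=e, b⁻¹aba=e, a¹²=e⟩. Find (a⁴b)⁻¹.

The order of (a⁴b) is 4 (smallest k with (a⁴b)ᵏ = e), so (a⁴b)⁻¹ = (a⁴b)³ = a⁴b⁻¹.
Check: (a⁴b) · (a⁴b⁻¹) → (a⁴b) · a⁴ = b;   b · b⁻¹ = e, giving e as required.

Answer: a⁴b⁻¹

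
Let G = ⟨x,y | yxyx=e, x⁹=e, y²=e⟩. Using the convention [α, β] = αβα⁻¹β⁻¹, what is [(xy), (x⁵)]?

[(xy), (x⁵)] = (xy)·(x⁵)·(xy)⁻¹·(x⁵)⁻¹.
  (xy) · (x⁵) = x⁵y
  (x⁵y) · (xy) = x⁴
  (x⁴) · (x⁴) = x⁸

Answer: x⁸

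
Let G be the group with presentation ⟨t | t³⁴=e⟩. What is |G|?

G is generated by a single element, so G is cyclic. The relator gives t³⁴ = e and no smaller power is forced to be e, so the 34 powers {e, t, t², t³, t⁴, t⁵, t⁶, t⁷, t⁸, t⁹, t²², t²³, t²¹, t²⁰, t²⁴, t²⁵, t²⁶, t²⁷, t²⁸, t²⁹, t³², t³³, t³¹, t³⁰, t¹², t¹³, t¹¹, t¹⁰, t¹⁴, t¹⁵, t¹⁶, t¹⁷, t¹⁸, t¹⁹} are distinct. Hence |G| = 34.

Answer: 34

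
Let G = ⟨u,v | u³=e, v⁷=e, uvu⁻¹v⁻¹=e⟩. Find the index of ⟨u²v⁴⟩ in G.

First find ord(u²v⁴) by computing successive powers:
  (u²v⁴)¹ = u²v⁴, (u²v⁴)² = uv, (u²v⁴)³ = v⁵, (u²v⁴)⁴ = u²v², (u²v⁴)⁵ = uv⁶, (u²v⁴)⁶ = v³, (u²v⁴)⁷ = u², (u²v⁴)⁸ = uv⁴, (u²v⁴)⁹ = v, (u²v⁴)¹⁰ = u²v⁵, (u²v⁴)¹¹ = uv², (u²v⁴)¹² = v⁶, (u²v⁴)¹³ = u²v³, (u²v⁴)¹⁴ = u, (u²v⁴)¹⁵ = v⁴, (u²v⁴)¹⁶ = u²v, (u²v⁴)¹⁷ = uv⁵, (u²v⁴)¹⁸ = v², (u²v⁴)¹⁹ = u²v⁶, (u²v⁴)²⁰ = uv³, (u²v⁴)²¹ = e.
So |⟨u²v⁴⟩| = ord(u²v⁴) = 21. With |G| = 21, by Lagrange [G : ⟨u²v⁴⟩] = 21/21 = 1.

Answer: 1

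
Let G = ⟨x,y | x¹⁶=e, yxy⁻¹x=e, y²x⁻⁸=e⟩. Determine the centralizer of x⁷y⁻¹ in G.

⟨x⁷y⁻¹⟩ ⊆ C_G(x⁷y⁻¹) since powers of x⁷y⁻¹ commute with x⁷y⁻¹; so |C_G(x⁷y⁻¹)| ≥ |⟨x⁷y⁻¹⟩| = 4.
By orbit–stabilizer, |C_G(x⁷y⁻¹)| = |G| / |conj. class of x⁷y⁻¹| = 32 / 8 = 4.
The 4 elements commuting with x⁷y⁻¹ are {e, x⁸, x⁷y⁻¹, x⁷y}.

Answer: {e, x⁸, x⁷y⁻¹, x⁷y}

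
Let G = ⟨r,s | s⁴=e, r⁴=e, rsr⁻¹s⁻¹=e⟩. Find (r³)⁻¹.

The order of (r³) is 4 (smallest k with (r³)ᵏ = e), so (r³)⁻¹ = (r³)³ = r.
Check: (r³) · r → (r³) · r = e, giving e as required.

Answer: r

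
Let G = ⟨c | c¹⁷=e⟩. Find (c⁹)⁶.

Compute successive powers of (c⁹), reducing at each step:
  (c⁹)²: (c⁹) · c⁹ = c
  (c⁹)³: c · c⁹ = c¹⁰
  (c⁹)⁴: (c¹⁰) · c⁹ = c²
  (c⁹)⁵: (c²) · c⁹ = c¹¹
  (c⁹)⁶: (c¹¹) · c⁹ = c³

Answer: c³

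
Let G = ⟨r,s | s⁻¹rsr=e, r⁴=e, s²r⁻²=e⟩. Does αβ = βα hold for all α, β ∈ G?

r·s = rs but s·r = rs⁻¹, so r·s ≠ s·r and G is not abelian.

Answer: No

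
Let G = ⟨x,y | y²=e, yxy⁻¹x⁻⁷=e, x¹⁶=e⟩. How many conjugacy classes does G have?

The conjugacy classes (representative and size) are:
  [e] (size 1), [x] (size 2), [x¹⁴] (size 2), [x³] (size 2), [x⁴] (size 2), [x¹⁰] (size 2), [x⁸] (size 1), [x⁹] (size 2), [x¹¹] (size 2), [x¹⁰y] (size 8), [xy] (size 8).
Class equation: 1 + 2 + 2 + 2 + 2 + 2 + 1 + 2 + 2 + 8 + 8 = 32 = |G|. So G has 11 conjugacy classes.

Answer: 11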